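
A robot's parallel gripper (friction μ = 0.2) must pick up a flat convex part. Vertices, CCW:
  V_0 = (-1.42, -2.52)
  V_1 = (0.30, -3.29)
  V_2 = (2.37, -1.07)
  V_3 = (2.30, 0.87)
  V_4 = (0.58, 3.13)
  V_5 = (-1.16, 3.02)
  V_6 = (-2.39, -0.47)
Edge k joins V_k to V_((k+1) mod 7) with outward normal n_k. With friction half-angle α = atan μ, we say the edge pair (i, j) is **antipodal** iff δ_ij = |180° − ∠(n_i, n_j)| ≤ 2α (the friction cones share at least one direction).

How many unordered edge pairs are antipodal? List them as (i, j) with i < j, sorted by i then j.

count = 2; pairs: (2,5), (3,6)

α = atan 0.2 = 11.31°;  2α = 22.62°
n_0 = (-0.4086, -0.9127)
n_1 = (+0.7314, -0.6820)
n_2 = (+0.9993, +0.0361)
n_3 = (+0.7958, +0.6056)
n_4 = (-0.0631, +0.9980)
n_5 = (-0.9431, +0.3324)
n_6 = (-0.9039, -0.4277)
  (0,1): δ = 108.88°  ·
  (0,2): δ = 63.82°  ·
  (0,3): δ = 28.61°  ·
  (0,4): δ = 27.73°  ·
  (0,5): δ = 94.70°  ·
  (0,6): δ = 139.44°  ·
  (1,2): δ = 134.94°  ·
  (1,3): δ = 99.73°  ·
  (1,4): δ = 43.39°  ·
  (1,5): δ = 23.58°  ·
  (1,6): δ = 68.32°  ·
  (2,3): δ = 144.79°  ·
  (2,4): δ = 88.45°  ·
  (2,5): δ = 21.48°  ✓
  (2,6): δ = 23.26°  ·
  (3,4): δ = 123.66°  ·
  (3,5): δ = 56.69°  ·
  (3,6): δ = 11.95°  ✓
  (4,5): δ = 113.03°  ·
  (4,6): δ = 68.30°  ·
  (5,6): δ = 135.26°  ·
antipodal pairs: 2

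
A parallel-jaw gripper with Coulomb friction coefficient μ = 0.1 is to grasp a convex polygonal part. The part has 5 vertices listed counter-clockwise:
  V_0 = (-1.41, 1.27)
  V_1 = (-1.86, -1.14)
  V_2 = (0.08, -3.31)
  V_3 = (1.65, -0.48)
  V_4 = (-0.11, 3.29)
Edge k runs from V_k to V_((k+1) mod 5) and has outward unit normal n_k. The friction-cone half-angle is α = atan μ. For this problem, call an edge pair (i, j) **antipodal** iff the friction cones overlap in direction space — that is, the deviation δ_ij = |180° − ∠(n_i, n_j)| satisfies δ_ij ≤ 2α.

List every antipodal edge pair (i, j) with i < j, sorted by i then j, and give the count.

count = 1; pairs: (2,4)

α = atan 0.1 = 5.71°;  2α = 11.42°
n_0 = (-0.9830, +0.1835)
n_1 = (-0.7455, -0.6665)
n_2 = (+0.8744, -0.4851)
n_3 = (+0.9061, +0.4230)
n_4 = (-0.8409, +0.5412)
  (0,1): δ = 127.63°  ·
  (0,2): δ = 18.44°  ·
  (0,3): δ = 35.60°  ·
  (0,4): δ = 157.81°  ·
  (1,2): δ = 70.82°  ·
  (1,3): δ = 16.77°  ·
  (1,4): δ = 105.44°  ·
  (2,3): δ = 125.95°  ·
  (2,4): δ = 3.74°  ✓
  (3,4): δ = 57.79°  ·
antipodal pairs: 1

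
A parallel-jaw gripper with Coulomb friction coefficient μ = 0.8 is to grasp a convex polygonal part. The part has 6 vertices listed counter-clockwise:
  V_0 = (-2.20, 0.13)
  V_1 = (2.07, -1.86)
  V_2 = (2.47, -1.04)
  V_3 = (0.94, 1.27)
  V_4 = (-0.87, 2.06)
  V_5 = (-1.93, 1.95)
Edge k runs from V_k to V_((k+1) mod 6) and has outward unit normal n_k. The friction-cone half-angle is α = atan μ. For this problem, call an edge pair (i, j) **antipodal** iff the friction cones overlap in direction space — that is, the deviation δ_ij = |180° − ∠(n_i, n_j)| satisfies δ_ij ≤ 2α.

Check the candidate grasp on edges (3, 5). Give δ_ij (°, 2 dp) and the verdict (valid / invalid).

δ = 74.86°, valid

α = atan 0.8 = 38.66°;  2α = 77.32°
edge 3: e_3 = (-1.81, +0.79);  n_3 = (+0.4000, +0.9165)
edge 5: e_5 = (-0.27, -1.82);  n_5 = (-0.9892, +0.1467)
∠(n_3, n_5) = 105.14°
δ = |180° − 105.14°| = 74.86°
74.86° ≤ 2α = 77.32°  →  valid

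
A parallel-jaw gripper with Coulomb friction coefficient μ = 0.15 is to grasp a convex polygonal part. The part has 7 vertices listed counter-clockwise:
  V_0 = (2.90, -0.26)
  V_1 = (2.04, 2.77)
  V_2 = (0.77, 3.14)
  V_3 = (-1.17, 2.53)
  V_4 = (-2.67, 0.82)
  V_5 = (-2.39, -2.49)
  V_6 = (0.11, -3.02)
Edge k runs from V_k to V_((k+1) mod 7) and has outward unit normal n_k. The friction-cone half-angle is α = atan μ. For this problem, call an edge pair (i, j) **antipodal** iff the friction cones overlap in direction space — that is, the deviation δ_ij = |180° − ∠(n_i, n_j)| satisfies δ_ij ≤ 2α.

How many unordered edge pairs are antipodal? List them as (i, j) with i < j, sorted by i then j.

count = 3; pairs: (0,4), (1,5), (3,6)

α = atan 0.15 = 8.53°;  2α = 17.06°
n_0 = (+0.9620, +0.2730)
n_1 = (+0.2797, +0.9601)
n_2 = (-0.3000, +0.9540)
n_3 = (-0.7518, +0.6594)
n_4 = (-0.9964, -0.0843)
n_5 = (-0.2074, -0.9783)
n_6 = (+0.7033, -0.7109)
  (0,1): δ = 122.09°  ·
  (0,2): δ = 88.39°  ·
  (0,3): δ = 57.10°  ·
  (0,4): δ = 11.01°  ✓
  (0,5): δ = 62.19°  ·
  (0,6): δ = 118.84°  ·
  (1,2): δ = 146.30°  ·
  (1,3): δ = 115.01°  ·
  (1,4): δ = 68.92°  ·
  (1,5): δ = 4.27°  ✓
  (1,6): δ = 60.93°  ·
  (2,3): δ = 148.71°  ·
  (2,4): δ = 102.62°  ·
  (2,5): δ = 29.42°  ·
  (2,6): δ = 27.24°  ·
  (3,4): δ = 133.91°  ·
  (3,5): δ = 60.71°  ·
  (3,6): δ = 4.05°  ✓
  (4,5): δ = 106.80°  ·
  (4,6): δ = 50.14°  ·
  (5,6): δ = 123.34°  ·
antipodal pairs: 3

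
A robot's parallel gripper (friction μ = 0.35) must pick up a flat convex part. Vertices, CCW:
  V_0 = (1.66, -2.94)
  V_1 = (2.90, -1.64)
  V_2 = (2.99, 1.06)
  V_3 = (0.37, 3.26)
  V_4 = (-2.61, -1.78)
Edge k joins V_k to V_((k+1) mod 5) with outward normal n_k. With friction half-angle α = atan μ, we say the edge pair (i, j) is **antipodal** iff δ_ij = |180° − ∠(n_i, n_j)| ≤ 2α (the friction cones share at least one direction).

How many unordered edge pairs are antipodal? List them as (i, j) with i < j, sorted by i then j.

α = atan 0.35 = 19.29°;  2α = 38.58°
n_0 = (+0.7236, -0.6902)
n_1 = (+0.9994, -0.0333)
n_2 = (+0.6431, +0.7658)
n_3 = (-0.8608, +0.5090)
n_4 = (-0.2622, -0.9650)
  (0,1): δ = 138.26°  ·
  (0,2): δ = 86.37°  ·
  (0,3): δ = 13.05°  ✓
  (0,4): δ = 118.45°  ·
  (1,2): δ = 128.11°  ·
  (1,3): δ = 28.69°  ✓
  (1,4): δ = 76.71°  ·
  (2,3): δ = 80.57°  ·
  (2,4): δ = 24.82°  ✓
  (3,4): δ = 74.60°  ·
antipodal pairs: 3

count = 3; pairs: (0,3), (1,3), (2,4)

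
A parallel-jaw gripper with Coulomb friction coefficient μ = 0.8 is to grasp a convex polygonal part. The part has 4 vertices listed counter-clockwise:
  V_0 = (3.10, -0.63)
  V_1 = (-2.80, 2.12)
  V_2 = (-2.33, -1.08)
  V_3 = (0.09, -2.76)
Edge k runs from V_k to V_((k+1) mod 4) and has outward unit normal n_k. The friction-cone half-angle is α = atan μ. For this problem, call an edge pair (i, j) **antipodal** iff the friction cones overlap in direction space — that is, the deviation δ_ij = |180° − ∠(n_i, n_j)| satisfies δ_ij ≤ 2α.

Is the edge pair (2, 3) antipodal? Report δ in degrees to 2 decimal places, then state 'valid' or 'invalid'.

δ = 109.95°, invalid

α = atan 0.8 = 38.66°;  2α = 77.32°
edge 2: e_2 = (+2.42, -1.68);  n_2 = (-0.5703, -0.8215)
edge 3: e_3 = (+3.01, +2.13);  n_3 = (+0.5776, -0.8163)
∠(n_2, n_3) = 70.05°
δ = |180° − 70.05°| = 109.95°
109.95° > 2α = 77.32°  →  invalid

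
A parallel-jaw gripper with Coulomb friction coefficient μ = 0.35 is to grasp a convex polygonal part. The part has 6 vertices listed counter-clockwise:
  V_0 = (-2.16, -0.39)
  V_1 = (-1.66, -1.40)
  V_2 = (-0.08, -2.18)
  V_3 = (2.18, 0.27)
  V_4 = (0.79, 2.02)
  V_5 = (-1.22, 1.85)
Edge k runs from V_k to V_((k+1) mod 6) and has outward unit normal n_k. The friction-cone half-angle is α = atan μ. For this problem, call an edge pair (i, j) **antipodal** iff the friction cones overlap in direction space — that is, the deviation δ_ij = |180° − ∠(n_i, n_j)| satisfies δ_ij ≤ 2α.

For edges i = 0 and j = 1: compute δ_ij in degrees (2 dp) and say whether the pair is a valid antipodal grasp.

δ = 142.61°, invalid

α = atan 0.35 = 19.29°;  2α = 38.58°
edge 0: e_0 = (+0.50, -1.01);  n_0 = (-0.8962, -0.4437)
edge 1: e_1 = (+1.58, -0.78);  n_1 = (-0.4427, -0.8967)
∠(n_0, n_1) = 37.39°
δ = |180° − 37.39°| = 142.61°
142.61° > 2α = 38.58°  →  invalid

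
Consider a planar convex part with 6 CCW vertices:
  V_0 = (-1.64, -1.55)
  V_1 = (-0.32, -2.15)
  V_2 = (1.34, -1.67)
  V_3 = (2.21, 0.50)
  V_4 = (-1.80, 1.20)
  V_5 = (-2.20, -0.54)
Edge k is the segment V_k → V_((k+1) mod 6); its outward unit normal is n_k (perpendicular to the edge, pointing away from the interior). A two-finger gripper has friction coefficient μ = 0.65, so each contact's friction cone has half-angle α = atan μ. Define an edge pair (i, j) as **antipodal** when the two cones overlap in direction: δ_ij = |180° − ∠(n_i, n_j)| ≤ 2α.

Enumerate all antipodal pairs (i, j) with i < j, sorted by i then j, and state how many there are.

α = atan 0.65 = 33.02°;  2α = 66.05°
n_0 = (-0.4138, -0.9104)
n_1 = (+0.2778, -0.9606)
n_2 = (+0.9282, -0.3721)
n_3 = (+0.1720, +0.9851)
n_4 = (-0.9746, +0.2240)
n_5 = (-0.8746, -0.4849)
  (0,1): δ = 139.43°  ·
  (0,2): δ = 87.40°  ·
  (0,3): δ = 14.54°  ✓
  (0,4): δ = 101.50°  ·
  (0,5): δ = 143.45°  ·
  (1,2): δ = 127.97°  ·
  (1,3): δ = 26.03°  ✓
  (1,4): δ = 60.93°  ✓
  (1,5): δ = 102.88°  ·
  (2,3): δ = 78.06°  ·
  (2,4): δ = 8.90°  ✓
  (2,5): δ = 50.85°  ✓
  (3,4): δ = 93.04°  ·
  (3,5): δ = 51.09°  ✓
  (4,5): δ = 138.05°  ·
antipodal pairs: 6

count = 6; pairs: (0,3), (1,3), (1,4), (2,4), (2,5), (3,5)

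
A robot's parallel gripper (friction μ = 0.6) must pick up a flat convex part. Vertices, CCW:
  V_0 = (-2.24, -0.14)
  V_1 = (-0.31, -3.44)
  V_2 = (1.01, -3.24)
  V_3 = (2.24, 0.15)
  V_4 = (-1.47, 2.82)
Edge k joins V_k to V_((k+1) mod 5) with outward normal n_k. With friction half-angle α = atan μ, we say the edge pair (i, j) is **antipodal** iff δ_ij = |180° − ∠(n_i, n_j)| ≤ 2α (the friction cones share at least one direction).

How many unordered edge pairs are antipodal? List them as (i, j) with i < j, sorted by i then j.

count = 4; pairs: (0,2), (0,3), (1,3), (2,4)

α = atan 0.6 = 30.96°;  2α = 61.93°
n_0 = (-0.8632, -0.5048)
n_1 = (+0.1498, -0.9887)
n_2 = (+0.9400, -0.3411)
n_3 = (+0.5841, +0.8117)
n_4 = (-0.9678, +0.2518)
  (0,1): δ = 111.71°  ·
  (0,2): δ = 50.26°  ✓
  (0,3): δ = 23.94°  ✓
  (0,4): δ = 135.10°  ·
  (1,2): δ = 118.56°  ·
  (1,3): δ = 44.36°  ✓
  (1,4): δ = 66.80°  ·
  (2,3): δ = 105.80°  ·
  (2,4): δ = 5.36°  ✓
  (3,4): δ = 68.84°  ·
antipodal pairs: 4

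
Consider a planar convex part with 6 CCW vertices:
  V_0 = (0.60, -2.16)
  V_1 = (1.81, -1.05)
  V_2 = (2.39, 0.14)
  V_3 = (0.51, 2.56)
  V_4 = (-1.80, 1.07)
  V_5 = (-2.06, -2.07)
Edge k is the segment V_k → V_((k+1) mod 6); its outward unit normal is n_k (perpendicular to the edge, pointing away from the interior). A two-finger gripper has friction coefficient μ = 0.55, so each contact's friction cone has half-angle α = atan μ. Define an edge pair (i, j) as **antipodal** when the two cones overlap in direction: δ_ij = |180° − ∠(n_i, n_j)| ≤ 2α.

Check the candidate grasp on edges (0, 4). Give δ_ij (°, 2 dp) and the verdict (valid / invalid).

δ = 42.73°, valid

α = atan 0.55 = 28.81°;  2α = 57.62°
edge 0: e_0 = (+1.21, +1.11);  n_0 = (+0.6760, -0.7369)
edge 4: e_4 = (-0.26, -3.14);  n_4 = (-0.9966, +0.0825)
∠(n_0, n_4) = 137.27°
δ = |180° − 137.27°| = 42.73°
42.73° ≤ 2α = 57.62°  →  valid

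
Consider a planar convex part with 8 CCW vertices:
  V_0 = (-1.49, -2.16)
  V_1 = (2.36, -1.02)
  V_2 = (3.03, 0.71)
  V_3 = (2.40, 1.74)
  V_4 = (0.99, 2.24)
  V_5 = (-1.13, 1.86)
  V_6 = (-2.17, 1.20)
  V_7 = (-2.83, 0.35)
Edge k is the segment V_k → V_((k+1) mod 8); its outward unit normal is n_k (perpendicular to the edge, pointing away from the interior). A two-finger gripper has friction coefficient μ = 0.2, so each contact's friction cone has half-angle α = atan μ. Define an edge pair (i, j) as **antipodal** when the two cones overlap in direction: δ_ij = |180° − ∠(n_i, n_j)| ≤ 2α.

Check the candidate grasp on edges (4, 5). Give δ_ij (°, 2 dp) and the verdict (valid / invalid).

δ = 157.76°, invalid

α = atan 0.2 = 11.31°;  2α = 22.62°
edge 4: e_4 = (-2.12, -0.38);  n_4 = (-0.1764, +0.9843)
edge 5: e_5 = (-1.04, -0.66);  n_5 = (-0.5358, +0.8443)
∠(n_4, n_5) = 22.24°
δ = |180° − 22.24°| = 157.76°
157.76° > 2α = 22.62°  →  invalid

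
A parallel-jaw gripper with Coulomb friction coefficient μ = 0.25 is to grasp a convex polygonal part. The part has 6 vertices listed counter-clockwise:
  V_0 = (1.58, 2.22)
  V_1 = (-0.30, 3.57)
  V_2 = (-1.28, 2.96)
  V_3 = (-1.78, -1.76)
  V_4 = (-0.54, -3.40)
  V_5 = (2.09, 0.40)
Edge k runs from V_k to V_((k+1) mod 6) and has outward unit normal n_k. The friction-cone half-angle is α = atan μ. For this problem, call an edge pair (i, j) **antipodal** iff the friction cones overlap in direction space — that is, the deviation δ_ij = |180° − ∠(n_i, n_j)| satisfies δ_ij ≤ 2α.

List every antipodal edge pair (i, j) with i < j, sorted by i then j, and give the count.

count = 4; pairs: (0,3), (1,4), (2,5), (3,5)

α = atan 0.25 = 14.04°;  2α = 28.07°
n_0 = (+0.5833, +0.8123)
n_1 = (-0.5284, +0.8490)
n_2 = (-0.9944, +0.1053)
n_3 = (-0.7977, -0.6031)
n_4 = (+0.8223, -0.5691)
n_5 = (+0.9629, +0.2698)
  (0,1): δ = 112.42°  ·
  (0,2): δ = 60.37°  ·
  (0,3): δ = 17.23°  ✓
  (0,4): δ = 90.99°  ·
  (0,5): δ = 141.34°  ·
  (1,2): δ = 127.95°  ·
  (1,3): δ = 84.81°  ·
  (1,4): δ = 23.41°  ✓
  (1,5): δ = 73.75°  ·
  (2,3): δ = 136.86°  ·
  (2,4): δ = 28.64°  ·
  (2,5): δ = 21.70°  ✓
  (3,4): δ = 71.78°  ·
  (3,5): δ = 21.44°  ✓
  (4,5): δ = 129.66°  ·
antipodal pairs: 4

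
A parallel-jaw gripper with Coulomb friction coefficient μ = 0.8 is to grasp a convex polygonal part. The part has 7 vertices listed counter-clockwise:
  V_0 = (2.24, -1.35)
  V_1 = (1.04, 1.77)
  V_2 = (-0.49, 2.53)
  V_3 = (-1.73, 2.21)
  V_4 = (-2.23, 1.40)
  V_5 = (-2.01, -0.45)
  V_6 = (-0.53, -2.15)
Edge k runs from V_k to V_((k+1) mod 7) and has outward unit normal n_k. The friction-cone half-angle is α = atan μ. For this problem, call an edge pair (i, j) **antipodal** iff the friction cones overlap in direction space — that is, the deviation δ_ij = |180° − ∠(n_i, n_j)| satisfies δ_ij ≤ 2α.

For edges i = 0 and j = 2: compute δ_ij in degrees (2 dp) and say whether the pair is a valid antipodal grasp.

δ = 96.57°, invalid

α = atan 0.8 = 38.66°;  2α = 77.32°
edge 0: e_0 = (-1.20, +3.12);  n_0 = (+0.9333, +0.3590)
edge 2: e_2 = (-1.24, -0.32);  n_2 = (-0.2499, +0.9683)
∠(n_0, n_2) = 83.43°
δ = |180° − 83.43°| = 96.57°
96.57° > 2α = 77.32°  →  invalid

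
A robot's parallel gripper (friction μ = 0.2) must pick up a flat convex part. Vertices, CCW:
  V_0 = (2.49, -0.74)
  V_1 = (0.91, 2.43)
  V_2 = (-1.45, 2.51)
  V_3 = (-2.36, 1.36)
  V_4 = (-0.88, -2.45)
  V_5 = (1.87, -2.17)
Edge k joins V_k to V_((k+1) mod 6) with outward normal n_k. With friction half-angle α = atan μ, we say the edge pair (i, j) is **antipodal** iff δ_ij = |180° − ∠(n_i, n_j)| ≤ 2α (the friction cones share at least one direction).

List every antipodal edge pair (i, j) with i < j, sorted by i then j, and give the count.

count = 3; pairs: (0,3), (1,4), (2,5)

α = atan 0.2 = 11.31°;  2α = 22.62°
n_0 = (+0.8950, +0.4461)
n_1 = (+0.0339, +0.9994)
n_2 = (-0.7842, +0.6205)
n_3 = (-0.9321, -0.3621)
n_4 = (+0.1013, -0.9949)
n_5 = (+0.9175, -0.3978)
  (0,1): δ = 118.43°  ·
  (0,2): δ = 64.85°  ·
  (0,3): δ = 5.26°  ✓
  (0,4): δ = 69.32°  ·
  (0,5): δ = 130.07°  ·
  (1,2): δ = 126.41°  ·
  (1,3): δ = 66.83°  ·
  (1,4): δ = 7.76°  ✓
  (1,5): δ = 68.50°  ·
  (2,3): δ = 120.42°  ·
  (2,4): δ = 45.83°  ·
  (2,5): δ = 14.91°  ✓
  (3,4): δ = 105.42°  ·
  (3,5): δ = 44.67°  ·
  (4,5): δ = 119.25°  ·
antipodal pairs: 3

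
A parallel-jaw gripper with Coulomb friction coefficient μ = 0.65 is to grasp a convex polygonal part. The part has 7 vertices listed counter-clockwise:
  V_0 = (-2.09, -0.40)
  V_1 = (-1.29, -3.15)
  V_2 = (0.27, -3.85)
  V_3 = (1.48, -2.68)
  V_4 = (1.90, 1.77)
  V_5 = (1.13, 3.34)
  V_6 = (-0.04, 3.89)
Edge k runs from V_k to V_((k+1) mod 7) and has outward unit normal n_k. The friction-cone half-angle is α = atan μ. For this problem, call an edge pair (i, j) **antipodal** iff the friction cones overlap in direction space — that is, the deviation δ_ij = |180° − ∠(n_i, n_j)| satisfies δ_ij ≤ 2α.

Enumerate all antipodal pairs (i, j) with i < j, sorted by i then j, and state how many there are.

α = atan 0.65 = 33.02°;  2α = 66.05°
n_0 = (-0.9602, -0.2793)
n_1 = (-0.4094, -0.9124)
n_2 = (+0.6951, -0.7189)
n_3 = (+0.9956, -0.0940)
n_4 = (+0.8978, +0.4403)
n_5 = (+0.4254, +0.9050)
n_6 = (-0.9023, +0.4312)
  (0,1): δ = 130.39°  ·
  (0,2): δ = 62.18°  ✓
  (0,3): δ = 21.61°  ✓
  (0,4): δ = 9.91°  ✓
  (0,5): δ = 48.60°  ✓
  (0,6): δ = 138.24°  ·
  (1,2): δ = 111.80°  ·
  (1,3): δ = 71.23°  ·
  (1,4): δ = 39.71°  ✓
  (1,5): δ = 1.01°  ✓
  (1,6): δ = 88.63°  ·
  (2,3): δ = 139.43°  ·
  (2,4): δ = 107.91°  ·
  (2,5): δ = 69.21°  ·
  (2,6): δ = 20.42°  ✓
  (3,4): δ = 148.48°  ·
  (3,5): δ = 109.79°  ·
  (3,6): δ = 20.15°  ✓
  (4,5): δ = 141.30°  ·
  (4,6): δ = 51.67°  ✓
  (5,6): δ = 90.36°  ·
antipodal pairs: 9

count = 9; pairs: (0,2), (0,3), (0,4), (0,5), (1,4), (1,5), (2,6), (3,6), (4,6)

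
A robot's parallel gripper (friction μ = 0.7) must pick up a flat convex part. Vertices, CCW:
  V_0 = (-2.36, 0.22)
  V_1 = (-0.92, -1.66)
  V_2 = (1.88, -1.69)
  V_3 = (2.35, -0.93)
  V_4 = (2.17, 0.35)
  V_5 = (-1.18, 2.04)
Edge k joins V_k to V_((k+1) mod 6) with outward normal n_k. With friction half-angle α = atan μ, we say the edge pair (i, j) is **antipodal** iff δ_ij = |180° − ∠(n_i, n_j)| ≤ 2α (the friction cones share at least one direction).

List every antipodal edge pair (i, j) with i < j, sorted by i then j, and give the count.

α = atan 0.7 = 34.99°;  2α = 69.98°
n_0 = (-0.7939, -0.6081)
n_1 = (-0.0107, -0.9999)
n_2 = (+0.8505, -0.5260)
n_3 = (+0.9903, +0.1393)
n_4 = (+0.4504, +0.8928)
n_5 = (-0.8391, +0.5440)
  (0,1): δ = 128.06°  ·
  (0,2): δ = 69.18°  ✓
  (0,3): δ = 29.45°  ✓
  (0,4): δ = 25.78°  ✓
  (0,5): δ = 109.59°  ·
  (1,2): δ = 121.12°  ·
  (1,3): δ = 81.38°  ·
  (1,4): δ = 26.16°  ✓
  (1,5): δ = 57.66°  ✓
  (2,3): δ = 140.26°  ·
  (2,4): δ = 85.04°  ·
  (2,5): δ = 1.22°  ✓
  (3,4): δ = 124.77°  ·
  (3,5): δ = 40.96°  ✓
  (4,5): δ = 96.19°  ·
antipodal pairs: 7

count = 7; pairs: (0,2), (0,3), (0,4), (1,4), (1,5), (2,5), (3,5)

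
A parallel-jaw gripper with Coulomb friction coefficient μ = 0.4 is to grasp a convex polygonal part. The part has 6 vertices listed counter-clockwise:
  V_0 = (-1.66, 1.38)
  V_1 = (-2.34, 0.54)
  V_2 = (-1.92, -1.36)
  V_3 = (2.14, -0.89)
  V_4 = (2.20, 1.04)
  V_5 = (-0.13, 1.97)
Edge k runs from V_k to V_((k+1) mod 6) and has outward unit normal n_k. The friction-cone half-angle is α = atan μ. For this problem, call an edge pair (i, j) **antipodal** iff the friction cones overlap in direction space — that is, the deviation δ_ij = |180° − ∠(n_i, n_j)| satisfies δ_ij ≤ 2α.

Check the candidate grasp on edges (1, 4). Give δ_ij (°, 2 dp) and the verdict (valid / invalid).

α = atan 0.4 = 21.80°;  2α = 43.60°
edge 1: e_1 = (+0.42, -1.90);  n_1 = (-0.9764, -0.2158)
edge 4: e_4 = (-2.33, +0.93);  n_4 = (+0.3707, +0.9288)
∠(n_1, n_4) = 124.22°
δ = |180° − 124.22°| = 55.78°
55.78° > 2α = 43.60°  →  invalid

δ = 55.78°, invalid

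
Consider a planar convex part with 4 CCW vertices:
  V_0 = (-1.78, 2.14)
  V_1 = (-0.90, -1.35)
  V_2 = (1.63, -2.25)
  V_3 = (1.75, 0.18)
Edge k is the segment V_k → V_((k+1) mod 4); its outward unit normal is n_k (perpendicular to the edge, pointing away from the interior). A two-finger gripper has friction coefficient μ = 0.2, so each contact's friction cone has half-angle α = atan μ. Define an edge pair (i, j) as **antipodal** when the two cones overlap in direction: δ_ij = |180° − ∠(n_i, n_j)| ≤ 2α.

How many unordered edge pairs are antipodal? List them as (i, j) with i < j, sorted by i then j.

count = 2; pairs: (0,2), (1,3)

α = atan 0.2 = 11.31°;  2α = 22.62°
n_0 = (-0.9697, -0.2445)
n_1 = (-0.3352, -0.9422)
n_2 = (+0.9988, -0.0493)
n_3 = (+0.4854, +0.8743)
  (0,1): δ = 123.73°  ·
  (0,2): δ = 16.98°  ✓
  (0,3): δ = 46.81°  ·
  (1,2): δ = 73.25°  ·
  (1,3): δ = 9.46°  ✓
  (2,3): δ = 116.21°  ·
antipodal pairs: 2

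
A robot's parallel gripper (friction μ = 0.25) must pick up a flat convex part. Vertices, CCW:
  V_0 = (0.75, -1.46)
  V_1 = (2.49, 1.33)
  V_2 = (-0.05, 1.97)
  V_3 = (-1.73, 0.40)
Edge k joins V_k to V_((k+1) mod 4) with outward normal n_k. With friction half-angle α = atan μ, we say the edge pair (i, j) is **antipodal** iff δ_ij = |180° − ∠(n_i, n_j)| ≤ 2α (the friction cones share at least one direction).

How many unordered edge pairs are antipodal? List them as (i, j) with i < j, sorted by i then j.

count = 2; pairs: (0,2), (1,3)

α = atan 0.25 = 14.04°;  2α = 28.07°
n_0 = (+0.8485, -0.5292)
n_1 = (+0.2443, +0.9697)
n_2 = (-0.6828, +0.7306)
n_3 = (-0.6000, -0.8000)
  (0,1): δ = 72.19°  ·
  (0,2): δ = 14.99°  ✓
  (0,3): δ = 85.08°  ·
  (1,2): δ = 122.80°  ·
  (1,3): δ = 22.73°  ✓
  (2,3): δ = 79.93°  ·
antipodal pairs: 2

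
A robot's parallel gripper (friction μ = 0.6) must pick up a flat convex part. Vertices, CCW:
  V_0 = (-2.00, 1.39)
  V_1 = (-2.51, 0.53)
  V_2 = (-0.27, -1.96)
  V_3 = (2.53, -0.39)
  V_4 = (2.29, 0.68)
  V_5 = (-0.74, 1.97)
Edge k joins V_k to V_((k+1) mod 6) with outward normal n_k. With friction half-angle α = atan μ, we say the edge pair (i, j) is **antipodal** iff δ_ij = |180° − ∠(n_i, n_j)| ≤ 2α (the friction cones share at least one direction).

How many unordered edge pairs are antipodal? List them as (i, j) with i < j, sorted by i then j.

count = 6; pairs: (0,2), (0,3), (1,3), (1,4), (2,4), (2,5)

α = atan 0.6 = 30.96°;  2α = 61.93°
n_0 = (-0.8601, +0.5101)
n_1 = (-0.7434, -0.6688)
n_2 = (+0.4891, -0.8722)
n_3 = (+0.9758, +0.2189)
n_4 = (+0.3917, +0.9201)
n_5 = (-0.4181, +0.9084)
  (0,1): δ = 107.36°  ·
  (0,2): δ = 30.05°  ✓
  (0,3): δ = 43.31°  ✓
  (0,4): δ = 97.61°  ·
  (0,5): δ = 145.39°  ·
  (1,2): δ = 102.69°  ·
  (1,3): δ = 29.33°  ✓
  (1,4): δ = 24.96°  ✓
  (1,5): δ = 72.74°  ·
  (2,3): δ = 106.64°  ·
  (2,4): δ = 52.34°  ✓
  (2,5): δ = 4.56°  ✓
  (3,4): δ = 125.70°  ·
  (3,5): δ = 77.92°  ·
  (4,5): δ = 132.22°  ·
antipodal pairs: 6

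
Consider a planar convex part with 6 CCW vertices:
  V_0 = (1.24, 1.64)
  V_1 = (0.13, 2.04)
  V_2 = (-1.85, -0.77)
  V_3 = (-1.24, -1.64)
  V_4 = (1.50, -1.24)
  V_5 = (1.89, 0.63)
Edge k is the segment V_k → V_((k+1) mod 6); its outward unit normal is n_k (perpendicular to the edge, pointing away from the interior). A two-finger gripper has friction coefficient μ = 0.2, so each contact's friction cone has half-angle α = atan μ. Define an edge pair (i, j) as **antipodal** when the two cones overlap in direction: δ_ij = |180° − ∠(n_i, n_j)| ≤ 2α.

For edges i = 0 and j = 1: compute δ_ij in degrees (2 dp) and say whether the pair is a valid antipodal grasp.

α = atan 0.2 = 11.31°;  2α = 22.62°
edge 0: e_0 = (-1.11, +0.40);  n_0 = (+0.3390, +0.9408)
edge 1: e_1 = (-1.98, -2.81);  n_1 = (-0.8175, +0.5760)
∠(n_0, n_1) = 74.65°
δ = |180° − 74.65°| = 105.35°
105.35° > 2α = 22.62°  →  invalid

δ = 105.35°, invalid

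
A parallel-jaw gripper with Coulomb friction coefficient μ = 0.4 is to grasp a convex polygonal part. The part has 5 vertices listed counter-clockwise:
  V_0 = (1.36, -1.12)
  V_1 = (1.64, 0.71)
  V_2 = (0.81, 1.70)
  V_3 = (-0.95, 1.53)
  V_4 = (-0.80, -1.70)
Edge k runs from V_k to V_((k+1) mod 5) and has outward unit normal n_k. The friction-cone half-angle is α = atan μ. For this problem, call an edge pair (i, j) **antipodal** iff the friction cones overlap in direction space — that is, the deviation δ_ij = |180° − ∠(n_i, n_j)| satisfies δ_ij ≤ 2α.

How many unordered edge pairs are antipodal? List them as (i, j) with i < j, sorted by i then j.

count = 3; pairs: (0,3), (1,3), (2,4)

α = atan 0.4 = 21.80°;  2α = 43.60°
n_0 = (+0.9885, -0.1512)
n_1 = (+0.7663, +0.6425)
n_2 = (-0.0961, +0.9954)
n_3 = (-0.9989, -0.0464)
n_4 = (+0.2593, -0.9658)
  (0,1): δ = 131.32°  ·
  (0,2): δ = 75.78°  ·
  (0,3): δ = 11.36°  ✓
  (0,4): δ = 113.73°  ·
  (1,2): δ = 124.46°  ·
  (1,3): δ = 37.32°  ✓
  (1,4): δ = 65.05°  ·
  (2,3): δ = 92.86°  ·
  (2,4): δ = 9.51°  ✓
  (3,4): δ = 77.63°  ·
antipodal pairs: 3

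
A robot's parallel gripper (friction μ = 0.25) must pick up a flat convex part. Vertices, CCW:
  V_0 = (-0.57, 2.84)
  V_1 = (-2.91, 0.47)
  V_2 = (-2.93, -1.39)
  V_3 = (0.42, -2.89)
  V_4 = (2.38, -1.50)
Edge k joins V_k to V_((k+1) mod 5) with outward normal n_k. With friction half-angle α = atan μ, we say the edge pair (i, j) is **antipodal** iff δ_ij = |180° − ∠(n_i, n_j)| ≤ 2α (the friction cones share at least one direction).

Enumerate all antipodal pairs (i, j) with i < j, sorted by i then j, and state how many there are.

α = atan 0.25 = 14.04°;  2α = 28.07°
n_0 = (-0.7116, +0.7026)
n_1 = (-0.9999, +0.0108)
n_2 = (-0.4087, -0.9127)
n_3 = (+0.5785, -0.8157)
n_4 = (+0.8270, +0.5622)
  (0,1): δ = 135.98°  ·
  (0,2): δ = 69.49°  ·
  (0,3): δ = 10.02°  ✓
  (0,4): δ = 78.84°  ·
  (1,2): δ = 113.50°  ·
  (1,3): δ = 54.04°  ·
  (1,4): δ = 34.82°  ·
  (2,3): δ = 120.54°  ·
  (2,4): δ = 31.67°  ·
  (3,4): δ = 91.14°  ·
antipodal pairs: 1

count = 1; pairs: (0,3)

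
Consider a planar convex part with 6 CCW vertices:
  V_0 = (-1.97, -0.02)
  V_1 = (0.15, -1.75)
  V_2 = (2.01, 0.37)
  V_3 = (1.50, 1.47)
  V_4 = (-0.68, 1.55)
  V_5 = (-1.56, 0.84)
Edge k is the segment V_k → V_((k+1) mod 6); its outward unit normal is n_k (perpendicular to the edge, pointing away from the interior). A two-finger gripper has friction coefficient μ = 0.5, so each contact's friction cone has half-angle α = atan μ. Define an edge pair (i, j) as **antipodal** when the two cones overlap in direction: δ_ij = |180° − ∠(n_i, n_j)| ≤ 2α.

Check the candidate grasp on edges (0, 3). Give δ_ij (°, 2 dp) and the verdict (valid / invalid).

α = atan 0.5 = 26.57°;  2α = 53.13°
edge 0: e_0 = (+2.12, -1.73);  n_0 = (-0.6322, -0.7748)
edge 3: e_3 = (-2.18, +0.08);  n_3 = (+0.0367, +0.9993)
∠(n_0, n_3) = 142.89°
δ = |180° − 142.89°| = 37.11°
37.11° ≤ 2α = 53.13°  →  valid

δ = 37.11°, valid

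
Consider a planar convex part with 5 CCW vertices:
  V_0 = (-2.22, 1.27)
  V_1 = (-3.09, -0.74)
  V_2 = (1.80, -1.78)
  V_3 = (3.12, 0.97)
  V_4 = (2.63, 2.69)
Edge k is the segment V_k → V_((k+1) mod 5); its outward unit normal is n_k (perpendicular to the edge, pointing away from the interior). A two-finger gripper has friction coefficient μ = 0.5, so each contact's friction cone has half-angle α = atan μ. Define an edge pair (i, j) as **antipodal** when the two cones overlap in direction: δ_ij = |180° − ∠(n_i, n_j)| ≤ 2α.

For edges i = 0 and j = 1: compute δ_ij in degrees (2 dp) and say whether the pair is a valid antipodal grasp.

δ = 78.60°, invalid

α = atan 0.5 = 26.57°;  2α = 53.13°
edge 0: e_0 = (-0.87, -2.01);  n_0 = (-0.9177, +0.3972)
edge 1: e_1 = (+4.89, -1.04);  n_1 = (-0.2080, -0.9781)
∠(n_0, n_1) = 101.40°
δ = |180° − 101.40°| = 78.60°
78.60° > 2α = 53.13°  →  invalid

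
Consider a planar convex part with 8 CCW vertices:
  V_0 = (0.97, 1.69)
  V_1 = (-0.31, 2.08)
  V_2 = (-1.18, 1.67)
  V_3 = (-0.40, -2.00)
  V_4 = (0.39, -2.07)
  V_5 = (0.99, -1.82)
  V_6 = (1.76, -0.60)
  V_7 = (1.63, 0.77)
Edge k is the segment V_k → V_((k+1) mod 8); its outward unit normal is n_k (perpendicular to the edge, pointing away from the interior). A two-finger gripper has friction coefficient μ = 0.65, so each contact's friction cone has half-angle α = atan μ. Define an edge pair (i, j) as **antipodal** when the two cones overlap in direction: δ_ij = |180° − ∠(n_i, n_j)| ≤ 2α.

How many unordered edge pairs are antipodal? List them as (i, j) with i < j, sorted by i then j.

count = 10; pairs: (0,2), (0,3), (0,4), (1,3), (1,4), (1,5), (2,5), (2,6), (2,7), (3,7)

α = atan 0.65 = 33.02°;  2α = 66.05°
n_0 = (+0.2915, +0.9566)
n_1 = (-0.4263, +0.9046)
n_2 = (-0.9782, -0.2079)
n_3 = (-0.0883, -0.9961)
n_4 = (+0.3846, -0.9231)
n_5 = (+0.8457, -0.5337)
n_6 = (+0.9955, +0.0945)
n_7 = (+0.8125, +0.5829)
  (0,1): δ = 137.82°  ·
  (0,2): δ = 61.06°  ✓
  (0,3): δ = 11.88°  ✓
  (0,4): δ = 39.57°  ✓
  (0,5): δ = 74.69°  ·
  (0,6): δ = 112.37°  ·
  (0,7): δ = 142.60°  ·
  (1,2): δ = 103.23°  ·
  (1,3): δ = 30.30°  ✓
  (1,4): δ = 2.61°  ✓
  (1,5): δ = 32.51°  ✓
  (1,6): δ = 70.19°  ·
  (1,7): δ = 100.42°  ·
  (2,3): δ = 107.06°  ·
  (2,4): δ = 79.38°  ·
  (2,5): δ = 44.26°  ✓
  (2,6): δ = 6.58°  ✓
  (2,7): δ = 23.66°  ✓
  (3,4): δ = 152.32°  ·
  (3,5): δ = 117.19°  ·
  (3,6): δ = 79.52°  ·
  (3,7): δ = 49.28°  ✓
  (4,5): δ = 144.88°  ·
  (4,6): δ = 107.20°  ·
  (4,7): δ = 76.96°  ·
  (5,6): δ = 142.32°  ·
  (5,7): δ = 112.09°  ·
  (6,7): δ = 149.77°  ·
antipodal pairs: 10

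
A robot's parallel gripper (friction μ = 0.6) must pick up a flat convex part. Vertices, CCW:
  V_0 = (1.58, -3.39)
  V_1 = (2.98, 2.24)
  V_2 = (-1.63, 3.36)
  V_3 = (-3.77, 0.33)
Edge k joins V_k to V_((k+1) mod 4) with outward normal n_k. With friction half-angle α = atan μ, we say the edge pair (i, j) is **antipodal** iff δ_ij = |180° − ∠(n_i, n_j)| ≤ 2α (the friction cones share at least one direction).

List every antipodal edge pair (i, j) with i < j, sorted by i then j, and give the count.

α = atan 0.6 = 30.96°;  2α = 61.93°
n_0 = (+0.9704, -0.2413)
n_1 = (+0.2361, +0.9717)
n_2 = (-0.8168, +0.5769)
n_3 = (-0.5709, -0.8210)
  (0,1): δ = 89.69°  ·
  (0,2): δ = 21.27°  ✓
  (0,3): δ = 69.15°  ·
  (1,2): δ = 111.58°  ·
  (1,3): δ = 21.16°  ✓
  (2,3): δ = 89.58°  ·
antipodal pairs: 2

count = 2; pairs: (0,2), (1,3)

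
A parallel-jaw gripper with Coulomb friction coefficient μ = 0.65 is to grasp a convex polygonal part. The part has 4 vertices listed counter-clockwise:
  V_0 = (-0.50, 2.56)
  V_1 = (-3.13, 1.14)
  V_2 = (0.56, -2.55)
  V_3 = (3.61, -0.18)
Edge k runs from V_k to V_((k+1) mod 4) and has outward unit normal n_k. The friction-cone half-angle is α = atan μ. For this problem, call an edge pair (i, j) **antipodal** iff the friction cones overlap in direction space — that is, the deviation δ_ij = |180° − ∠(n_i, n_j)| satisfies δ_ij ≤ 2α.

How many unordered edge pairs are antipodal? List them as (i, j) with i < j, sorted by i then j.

α = atan 0.65 = 33.02°;  2α = 66.05°
n_0 = (-0.4751, +0.8799)
n_1 = (-0.7071, -0.7071)
n_2 = (+0.6136, -0.7896)
n_3 = (+0.5547, +0.8321)
  (0,1): δ = 73.37°  ·
  (0,2): δ = 9.48°  ✓
  (0,3): δ = 117.94°  ·
  (1,2): δ = 97.15°  ·
  (1,3): δ = 11.31°  ✓
  (2,3): δ = 71.54°  ·
antipodal pairs: 2

count = 2; pairs: (0,2), (1,3)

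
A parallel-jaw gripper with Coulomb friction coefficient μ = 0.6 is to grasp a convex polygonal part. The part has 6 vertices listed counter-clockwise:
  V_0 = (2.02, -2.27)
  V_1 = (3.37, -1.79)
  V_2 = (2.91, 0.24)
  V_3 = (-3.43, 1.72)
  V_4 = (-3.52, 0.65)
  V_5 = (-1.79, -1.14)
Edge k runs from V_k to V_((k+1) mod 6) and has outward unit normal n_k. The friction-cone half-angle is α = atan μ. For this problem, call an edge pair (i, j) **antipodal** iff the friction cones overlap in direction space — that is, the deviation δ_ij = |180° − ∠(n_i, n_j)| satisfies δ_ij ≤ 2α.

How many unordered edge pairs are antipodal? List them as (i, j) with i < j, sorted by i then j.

α = atan 0.6 = 30.96°;  2α = 61.93°
n_0 = (+0.3350, -0.9422)
n_1 = (+0.9753, +0.2210)
n_2 = (+0.2273, +0.9738)
n_3 = (-0.9965, +0.0838)
n_4 = (-0.7191, -0.6950)
n_5 = (-0.2843, -0.9587)
  (0,1): δ = 96.81°  ·
  (0,2): δ = 32.71°  ✓
  (0,3): δ = 65.62°  ·
  (0,4): δ = 114.45°  ·
  (0,5): δ = 143.91°  ·
  (1,2): δ = 115.91°  ·
  (1,3): δ = 17.58°  ✓
  (1,4): δ = 31.26°  ✓
  (1,5): δ = 60.71°  ✓
  (2,3): δ = 81.67°  ·
  (2,4): δ = 32.84°  ✓
  (2,5): δ = 3.38°  ✓
  (3,4): δ = 131.17°  ·
  (3,5): δ = 101.71°  ·
  (4,5): δ = 150.54°  ·
antipodal pairs: 6

count = 6; pairs: (0,2), (1,3), (1,4), (1,5), (2,4), (2,5)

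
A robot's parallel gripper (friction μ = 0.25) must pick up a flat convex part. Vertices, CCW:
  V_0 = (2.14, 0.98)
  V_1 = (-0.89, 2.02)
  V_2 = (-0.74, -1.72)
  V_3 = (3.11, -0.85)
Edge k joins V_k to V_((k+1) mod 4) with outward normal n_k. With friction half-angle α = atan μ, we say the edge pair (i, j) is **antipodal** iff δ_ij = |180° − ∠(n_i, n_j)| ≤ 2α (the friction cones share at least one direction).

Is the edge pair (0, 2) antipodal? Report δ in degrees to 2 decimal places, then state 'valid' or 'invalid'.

α = atan 0.25 = 14.04°;  2α = 28.07°
edge 0: e_0 = (-3.03, +1.04);  n_0 = (+0.3246, +0.9458)
edge 2: e_2 = (+3.85, +0.87);  n_2 = (+0.2204, -0.9754)
∠(n_0, n_2) = 148.32°
δ = |180° − 148.32°| = 31.68°
31.68° > 2α = 28.07°  →  invalid

δ = 31.68°, invalid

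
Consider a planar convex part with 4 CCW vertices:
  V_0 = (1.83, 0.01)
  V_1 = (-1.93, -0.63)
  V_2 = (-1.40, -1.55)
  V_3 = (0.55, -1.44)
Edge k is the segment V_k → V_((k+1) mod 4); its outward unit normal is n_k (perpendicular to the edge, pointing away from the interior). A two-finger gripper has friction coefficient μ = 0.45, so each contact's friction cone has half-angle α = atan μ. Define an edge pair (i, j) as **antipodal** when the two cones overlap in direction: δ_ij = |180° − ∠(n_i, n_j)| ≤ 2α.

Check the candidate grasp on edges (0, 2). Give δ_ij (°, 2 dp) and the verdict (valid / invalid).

δ = 6.43°, valid

α = atan 0.45 = 24.23°;  2α = 48.46°
edge 0: e_0 = (-3.76, -0.64);  n_0 = (-0.1678, +0.9858)
edge 2: e_2 = (+1.95, +0.11);  n_2 = (+0.0563, -0.9984)
∠(n_0, n_2) = 173.57°
δ = |180° − 173.57°| = 6.43°
6.43° ≤ 2α = 48.46°  →  valid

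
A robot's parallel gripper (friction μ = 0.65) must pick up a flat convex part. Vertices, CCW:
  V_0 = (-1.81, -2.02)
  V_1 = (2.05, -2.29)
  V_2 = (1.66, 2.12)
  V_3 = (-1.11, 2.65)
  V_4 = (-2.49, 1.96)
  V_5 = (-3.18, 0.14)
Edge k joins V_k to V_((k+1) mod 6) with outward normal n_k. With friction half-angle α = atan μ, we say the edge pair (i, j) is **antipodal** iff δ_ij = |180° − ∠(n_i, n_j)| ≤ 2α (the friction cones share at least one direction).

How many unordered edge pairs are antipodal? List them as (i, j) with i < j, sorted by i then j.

α = atan 0.65 = 33.02°;  2α = 66.05°
n_0 = (-0.0698, -0.9976)
n_1 = (+0.9961, +0.0881)
n_2 = (+0.1879, +0.9822)
n_3 = (-0.4472, +0.8944)
n_4 = (-0.9351, +0.3545)
n_5 = (-0.8445, -0.5356)
  (0,1): δ = 80.94°  ·
  (0,2): δ = 6.83°  ✓
  (0,3): δ = 30.57°  ✓
  (0,4): δ = 73.24°  ·
  (0,5): δ = 126.39°  ·
  (1,2): δ = 105.89°  ·
  (1,3): δ = 68.49°  ·
  (1,4): δ = 25.82°  ✓
  (1,5): δ = 27.33°  ✓
  (2,3): δ = 142.60°  ·
  (2,4): δ = 99.93°  ·
  (2,5): δ = 46.78°  ✓
  (3,4): δ = 137.33°  ·
  (3,5): δ = 84.18°  ·
  (4,5): δ = 126.85°  ·
antipodal pairs: 5

count = 5; pairs: (0,2), (0,3), (1,4), (1,5), (2,5)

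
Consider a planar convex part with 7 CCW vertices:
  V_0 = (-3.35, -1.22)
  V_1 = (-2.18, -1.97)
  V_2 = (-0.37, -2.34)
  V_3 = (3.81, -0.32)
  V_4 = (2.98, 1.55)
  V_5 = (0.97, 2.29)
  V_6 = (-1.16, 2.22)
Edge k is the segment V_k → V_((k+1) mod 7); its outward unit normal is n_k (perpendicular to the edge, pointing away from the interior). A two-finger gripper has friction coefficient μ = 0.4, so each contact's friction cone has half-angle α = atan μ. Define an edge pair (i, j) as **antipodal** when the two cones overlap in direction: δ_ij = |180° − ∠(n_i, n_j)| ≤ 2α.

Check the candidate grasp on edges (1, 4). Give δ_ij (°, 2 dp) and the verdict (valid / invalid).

δ = 8.66°, valid

α = atan 0.4 = 21.80°;  2α = 43.60°
edge 1: e_1 = (+1.81, -0.37);  n_1 = (-0.2003, -0.9797)
edge 4: e_4 = (-2.01, +0.74);  n_4 = (+0.3455, +0.9384)
∠(n_1, n_4) = 171.34°
δ = |180° − 171.34°| = 8.66°
8.66° ≤ 2α = 43.60°  →  valid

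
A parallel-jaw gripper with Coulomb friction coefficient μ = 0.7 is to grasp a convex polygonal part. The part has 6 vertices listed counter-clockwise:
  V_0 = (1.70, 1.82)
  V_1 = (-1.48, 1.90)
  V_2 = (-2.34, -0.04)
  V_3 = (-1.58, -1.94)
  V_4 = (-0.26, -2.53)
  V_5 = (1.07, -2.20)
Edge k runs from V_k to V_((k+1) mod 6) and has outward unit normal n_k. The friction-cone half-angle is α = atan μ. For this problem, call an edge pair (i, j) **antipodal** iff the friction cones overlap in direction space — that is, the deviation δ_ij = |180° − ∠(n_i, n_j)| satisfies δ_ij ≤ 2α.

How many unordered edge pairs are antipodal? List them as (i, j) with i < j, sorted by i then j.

count = 6; pairs: (0,2), (0,3), (0,4), (1,4), (1,5), (2,5)

α = atan 0.7 = 34.99°;  2α = 69.98°
n_0 = (+0.0251, +0.9997)
n_1 = (-0.9142, +0.4053)
n_2 = (-0.9285, -0.3714)
n_3 = (-0.4081, -0.9130)
n_4 = (+0.2408, -0.9706)
n_5 = (+0.9879, -0.1548)
  (0,1): δ = 112.47°  ·
  (0,2): δ = 66.76°  ✓
  (0,3): δ = 22.64°  ✓
  (0,4): δ = 15.38°  ✓
  (0,5): δ = 82.53°  ·
  (1,2): δ = 134.29°  ·
  (1,3): δ = 90.18°  ·
  (1,4): δ = 52.16°  ✓
  (1,5): δ = 15.00°  ✓
  (2,3): δ = 135.88°  ·
  (2,4): δ = 97.87°  ·
  (2,5): δ = 30.71°  ✓
  (3,4): δ = 141.98°  ·
  (3,5): δ = 74.82°  ·
  (4,5): δ = 112.84°  ·
antipodal pairs: 6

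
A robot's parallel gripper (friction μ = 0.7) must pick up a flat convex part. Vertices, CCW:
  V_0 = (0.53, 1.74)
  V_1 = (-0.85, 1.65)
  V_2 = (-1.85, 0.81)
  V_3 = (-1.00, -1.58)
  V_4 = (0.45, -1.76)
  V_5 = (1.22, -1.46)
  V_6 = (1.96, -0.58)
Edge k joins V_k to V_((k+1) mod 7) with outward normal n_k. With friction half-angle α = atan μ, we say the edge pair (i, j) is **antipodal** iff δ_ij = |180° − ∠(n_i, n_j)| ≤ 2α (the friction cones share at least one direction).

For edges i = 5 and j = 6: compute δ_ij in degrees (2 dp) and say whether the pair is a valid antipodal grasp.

α = atan 0.7 = 34.99°;  2α = 69.98°
edge 5: e_5 = (+0.74, +0.88);  n_5 = (+0.7654, -0.6436)
edge 6: e_6 = (-1.43, +2.32);  n_6 = (+0.8513, +0.5247)
∠(n_5, n_6) = 71.71°
δ = |180° − 71.71°| = 108.29°
108.29° > 2α = 69.98°  →  invalid

δ = 108.29°, invalid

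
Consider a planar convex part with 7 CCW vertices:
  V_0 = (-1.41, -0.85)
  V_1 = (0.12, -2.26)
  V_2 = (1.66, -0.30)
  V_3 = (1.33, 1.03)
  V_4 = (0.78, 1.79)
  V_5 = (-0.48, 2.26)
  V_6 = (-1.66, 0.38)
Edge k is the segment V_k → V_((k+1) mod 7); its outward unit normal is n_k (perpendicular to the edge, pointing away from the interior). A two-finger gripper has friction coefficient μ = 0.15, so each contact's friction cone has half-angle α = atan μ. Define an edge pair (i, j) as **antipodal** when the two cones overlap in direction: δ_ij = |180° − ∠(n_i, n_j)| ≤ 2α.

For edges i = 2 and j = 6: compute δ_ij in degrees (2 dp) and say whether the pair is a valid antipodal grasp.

δ = 2.45°, valid

α = atan 0.15 = 8.53°;  2α = 17.06°
edge 2: e_2 = (-0.33, +1.33);  n_2 = (+0.9706, +0.2408)
edge 6: e_6 = (+0.25, -1.23);  n_6 = (-0.9800, -0.1992)
∠(n_2, n_6) = 177.55°
δ = |180° − 177.55°| = 2.45°
2.45° ≤ 2α = 17.06°  →  valid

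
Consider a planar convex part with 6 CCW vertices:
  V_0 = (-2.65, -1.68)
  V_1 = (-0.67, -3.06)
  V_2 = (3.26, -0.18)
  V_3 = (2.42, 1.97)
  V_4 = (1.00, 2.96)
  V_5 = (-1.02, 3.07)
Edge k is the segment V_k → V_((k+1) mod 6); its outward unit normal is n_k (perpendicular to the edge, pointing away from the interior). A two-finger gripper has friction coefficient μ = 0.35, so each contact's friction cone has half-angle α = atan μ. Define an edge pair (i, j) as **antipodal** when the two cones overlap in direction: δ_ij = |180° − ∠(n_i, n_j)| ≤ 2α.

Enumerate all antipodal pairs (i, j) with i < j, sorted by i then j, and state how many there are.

α = atan 0.35 = 19.29°;  2α = 38.58°
n_0 = (-0.5718, -0.8204)
n_1 = (+0.5911, -0.8066)
n_2 = (+0.9314, +0.3639)
n_3 = (+0.5719, +0.8203)
n_4 = (+0.0544, +0.9985)
n_5 = (-0.9459, +0.3246)
  (0,1): δ = 108.89°  ·
  (0,2): δ = 33.78°  ✓
  (0,3): δ = 0.01°  ✓
  (0,4): δ = 31.76°  ✓
  (0,5): δ = 105.94°  ·
  (1,2): δ = 104.89°  ·
  (1,3): δ = 71.12°  ·
  (1,4): δ = 39.35°  ·
  (1,5): δ = 34.83°  ✓
  (2,3): δ = 146.22°  ·
  (2,4): δ = 114.46°  ·
  (2,5): δ = 40.28°  ·
  (3,4): δ = 148.23°  ·
  (3,5): δ = 74.06°  ·
  (4,5): δ = 105.82°  ·
antipodal pairs: 4

count = 4; pairs: (0,2), (0,3), (0,4), (1,5)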